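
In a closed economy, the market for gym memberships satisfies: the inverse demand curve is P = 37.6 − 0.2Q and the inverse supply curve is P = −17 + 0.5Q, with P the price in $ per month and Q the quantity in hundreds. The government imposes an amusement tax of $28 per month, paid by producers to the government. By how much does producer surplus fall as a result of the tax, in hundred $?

Producer surplus falls by $1160 hundred.

Rewrite in direct form: Qd = 188 − 5P and Qs = 2P + 34.
Without the tax, 188 − 5P = 2P + 34 gives 7P = 154, so P* = $22 and Q* = 78.
With the tax collected from producers, supply shifts: Qs = 2(P − 28) + 34.
New equilibrium: consumers pay $30, producers receive $2, Q = 38. (Wedge: Pb − Ps = 28.)
ΔPS is the trapezoid between Q = 38 and Q = 78 of height $20: ½ · (78 + 38) · 20 = $1160.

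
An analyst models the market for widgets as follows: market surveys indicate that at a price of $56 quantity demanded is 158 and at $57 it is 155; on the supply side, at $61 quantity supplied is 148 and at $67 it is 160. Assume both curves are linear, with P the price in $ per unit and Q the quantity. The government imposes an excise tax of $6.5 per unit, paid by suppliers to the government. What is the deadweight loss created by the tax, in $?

Demand slope: (155 − 158)/(57 − 56) = -3, so Qd = 326 − 3P.
Supply slope: (160 − 148)/(67 − 61) = 2, so Qs = 2P + 26.
Before the tax: set 326 − 3P = 2P + 26 → P* = $60, Q* = 146.
With the tax collected from suppliers, supply shifts: Qs = 2(P − 6.5) + 26.
Solving gives Q = 138.2 with buyers paying $62.6 and suppliers receiving $56.1 (the $6.5 wedge).
Quantity falls by |ΔQ| = |146 − 138.2| = 7.8.
DWL = ½ · t · |ΔQ| = ½ · 6.5 · 7.8 = $25.35.

Deadweight loss = $25.35.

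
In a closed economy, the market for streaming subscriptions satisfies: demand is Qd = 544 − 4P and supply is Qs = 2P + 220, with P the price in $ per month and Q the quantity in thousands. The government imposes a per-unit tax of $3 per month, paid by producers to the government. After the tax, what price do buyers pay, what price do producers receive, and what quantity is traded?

Buyers pay $55; producers receive $52; quantity = 324.

Without the tax, 544 − 4P = 2P + 220 gives 6P = 324, so P* = $54 and Q* = 328.
With the tax collected from producers, supply shifts: Qs = 2(P − 3) + 220.
New equilibrium: buyers pay $55, producers receive $52, Q = 324. (Wedge: Pb − Ps = 3.)
The less price-elastic side of the market bears the larger share of a per-unit tax.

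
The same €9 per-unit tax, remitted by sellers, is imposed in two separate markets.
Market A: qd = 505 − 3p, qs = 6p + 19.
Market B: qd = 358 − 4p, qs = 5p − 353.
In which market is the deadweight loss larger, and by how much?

Market B, by €9.

Market A: pre-tax p* = €54, q* = 343; post-tax q = 325; deadweight loss = €81.
Market B: pre-tax p* = €79, q* = 42; post-tax q = 22; deadweight loss = €90.
Difference: €81 vs €90 → market B is larger by €9.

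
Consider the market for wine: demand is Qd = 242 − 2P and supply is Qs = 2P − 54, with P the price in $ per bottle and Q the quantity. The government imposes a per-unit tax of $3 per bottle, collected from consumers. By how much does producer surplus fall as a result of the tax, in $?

Producer surplus falls by $138.75.

Before the tax: set 242 − 2P = 2P − 54 → P* = $74, Q* = 94.
With the tax collected from consumers, demand (in seller-price terms) shifts: Qd = 242 − 2(P + 3).
Solving gives Q = 91 with consumers paying $75.5 and producers receiving $72.5 (the $3 wedge).
ΔPS is the trapezoid between Q = 91 and Q = 94 of height $1.5: ½ · (94 + 91) · 1.5 = $138.75.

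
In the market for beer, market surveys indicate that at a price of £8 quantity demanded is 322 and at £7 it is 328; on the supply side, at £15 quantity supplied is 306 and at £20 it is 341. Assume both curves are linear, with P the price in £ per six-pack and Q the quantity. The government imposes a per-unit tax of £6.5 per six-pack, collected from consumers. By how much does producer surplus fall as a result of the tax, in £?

Producer surplus falls by £844.5.

Demand slope: (328 − 322)/(7 − 8) = -6, so Qd = 370 − 6P.
Supply slope: (341 − 306)/(20 − 15) = 7, so Qs = 7P + 201.
Before the tax: set 370 − 6P = 7P + 201 → P* = £13, Q* = 292.
With the tax collected from consumers, demand (in seller-price terms) shifts: Qd = 370 − 6(P + 6.5).
Solving gives Q = 271 with consumers paying £16.5 and producers receiving £10 (the £6.5 wedge).
ΔPS is the trapezoid between Q = 271 and Q = 292 of height £3: ½ · (292 + 271) · 3 = £844.5.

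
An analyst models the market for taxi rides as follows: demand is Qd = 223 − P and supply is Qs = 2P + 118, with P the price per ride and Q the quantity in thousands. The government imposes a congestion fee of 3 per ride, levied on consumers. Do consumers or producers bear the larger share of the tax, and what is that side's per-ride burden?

Before the tax: set 223 − P = 2P + 118 → P* = 35, Q* = 188.
With the tax collected from consumers, demand (in seller-price terms) shifts: Qd = 223 − (P + 3).
New equilibrium: consumers pay 37, producers receive 34, Q = 186. (Wedge: Pb − Ps = 3.)
Per-ride burden: consumers 2, producers 1.
Consumers take the larger share because demand is less price-elastic here (demand slope 1 vs supply slope 2).

Consumers bear the larger share: 2 per ride.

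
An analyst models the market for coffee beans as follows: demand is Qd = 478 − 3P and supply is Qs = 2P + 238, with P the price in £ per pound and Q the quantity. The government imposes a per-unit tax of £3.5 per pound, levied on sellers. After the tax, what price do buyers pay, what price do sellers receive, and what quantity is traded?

Buyers pay £49.4; sellers receive £45.9; quantity = 329.8.

Before the tax: set 478 − 3P = 2P + 238 → P* = £48, Q* = 334.
With the tax collected from sellers, supply shifts: Qs = 2(P − 3.5) + 238.
Solving gives Q = 329.8 with buyers paying £49.4 and sellers receiving £45.9 (the £3.5 wedge).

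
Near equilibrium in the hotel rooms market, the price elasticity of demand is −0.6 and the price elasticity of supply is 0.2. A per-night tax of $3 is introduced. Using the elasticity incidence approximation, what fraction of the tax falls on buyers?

Buyers' share ≈ 0.25.

Incidence ratio: buyers' share ≈ εs / (εs + |εd|) = 0.2 / (0.2 + 0.6) = 0.25.
Supply is the less elastic side, so buyers bear the smaller share.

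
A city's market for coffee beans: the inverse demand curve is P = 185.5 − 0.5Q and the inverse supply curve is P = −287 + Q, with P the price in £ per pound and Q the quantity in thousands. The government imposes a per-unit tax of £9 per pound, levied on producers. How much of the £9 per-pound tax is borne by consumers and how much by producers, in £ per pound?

Inverting to Q(P) form: Qd = 371 − 2P; Qs = P + 287.
Without the tax, 371 − 2P = P + 287 gives 3P = 84, so P* = £28 and Q* = 315.
With the tax collected from producers, supply shifts: Qs = (P − 9) + 287.
New equilibrium: consumers pay £31, producers receive £22, Q = 309. (Wedge: Pb − Ps = 9.)
Burden on consumers: £3; on producers: £6. (They sum to £9.)
The less price-elastic side of the market bears the larger share of a per-unit tax.

Consumers bear £3 per pound; producers bear £6 per pound.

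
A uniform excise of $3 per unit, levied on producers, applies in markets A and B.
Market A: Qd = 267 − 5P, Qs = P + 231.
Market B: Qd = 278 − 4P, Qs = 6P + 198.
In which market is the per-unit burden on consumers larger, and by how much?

Market B, by $1.3.

Market A: pre-tax P* = $6, Q* = 237; post-tax Q = 234.5; per-unit burden on consumers = $0.5.
Market B: pre-tax P* = $8, Q* = 246; post-tax Q = 238.8; per-unit burden on consumers = $1.8.
Difference: $0.5 vs $1.8 → market B is larger by $1.3.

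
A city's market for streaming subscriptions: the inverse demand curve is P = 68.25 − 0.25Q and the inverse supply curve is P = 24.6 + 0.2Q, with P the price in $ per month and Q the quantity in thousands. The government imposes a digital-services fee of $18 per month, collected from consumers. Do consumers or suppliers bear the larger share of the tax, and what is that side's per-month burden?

Rewrite in direct form: Qd = 273 − 4P and Qs = 5P − 123.
Before the tax: set 273 − 4P = 5P − 123 → P* = $44, Q* = 97.
With the tax collected from consumers, demand (in seller-price terms) shifts: Qd = 273 − 4(P + 18).
New equilibrium: consumers pay $54, suppliers receive $36, Q = 57. (Wedge: Pb − Ps = 18.)
Per-month burden: consumers $10, suppliers $8.
Consumers take the larger share because demand is less price-elastic here (demand slope 4 vs supply slope 5).
The less price-elastic side of the market bears the larger share of a per-unit tax.

Consumers bear the larger share: $10 per month.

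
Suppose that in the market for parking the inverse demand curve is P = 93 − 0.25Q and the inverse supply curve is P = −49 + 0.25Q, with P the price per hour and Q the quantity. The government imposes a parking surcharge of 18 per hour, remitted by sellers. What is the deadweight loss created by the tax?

Deadweight loss = 324.

Inverting to Q(P) form: Qd = 372 − 4P; Qs = 4P + 196.
Before the tax: set 372 − 4P = 4P + 196 → P* = 22, Q* = 284.
With the tax collected from sellers, supply shifts: Qs = 4(P − 18) + 196.
New equilibrium: buyers pay 31, sellers receive 13, Q = 248. (Wedge: Pb − Ps = 18.)
Quantity falls by |ΔQ| = |284 − 248| = 36.
DWL = ½ · t · |ΔQ| = ½ · 18 · 36 = 324.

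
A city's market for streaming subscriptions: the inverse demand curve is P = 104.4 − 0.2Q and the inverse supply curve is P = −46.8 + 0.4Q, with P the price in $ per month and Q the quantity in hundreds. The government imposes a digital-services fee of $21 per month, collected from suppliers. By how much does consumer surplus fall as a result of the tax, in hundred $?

Consumer surplus falls by $1641.5 hundred.

Rewrite in direct form: Qd = 522 − 5P and Qs = 2.5P + 117.
Before the tax: set 522 − 5P = 2.5P + 117 → P* = $54, Q* = 252.
With the tax collected from suppliers, supply shifts: Qs = 2.5(P − 21) + 117.
New equilibrium: consumers pay $61, suppliers receive $40, Q = 217. (Wedge: Pb − Ps = 21.)
ΔCS is the trapezoid between Q = 217 and Q = 252 of height $7: ½ · (252 + 217) · 7 = $1641.5.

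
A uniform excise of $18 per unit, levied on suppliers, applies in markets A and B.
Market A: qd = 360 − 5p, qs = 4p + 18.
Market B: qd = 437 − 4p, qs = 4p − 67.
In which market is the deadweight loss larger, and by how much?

Market A, by $36.

Market A: pre-tax p* = $38, q* = 170; post-tax q = 130; deadweight loss = $360.
Market B: pre-tax p* = $63, q* = 185; post-tax q = 149; deadweight loss = $324.
Difference: $360 vs $324 → market A is larger by $36.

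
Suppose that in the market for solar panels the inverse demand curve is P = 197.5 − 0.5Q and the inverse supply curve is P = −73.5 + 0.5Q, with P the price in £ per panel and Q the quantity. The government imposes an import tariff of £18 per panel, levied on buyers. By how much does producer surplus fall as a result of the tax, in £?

Producer surplus falls by £2358.

Inverting to Q(P) form: Qd = 395 − 2P; Qs = 2P + 147.
Without the tax, 395 − 2P = 2P + 147 gives 4P = 248, so P* = £62 and Q* = 271.
With the tax collected from buyers, demand (in seller-price terms) shifts: Qd = 395 − 2(P + 18).
New equilibrium: buyers pay £71, sellers receive £53, Q = 253. (Wedge: Pb − Ps = 18.)
ΔPS is the trapezoid between Q = 253 and Q = 271 of height £9: ½ · (271 + 253) · 9 = £2358.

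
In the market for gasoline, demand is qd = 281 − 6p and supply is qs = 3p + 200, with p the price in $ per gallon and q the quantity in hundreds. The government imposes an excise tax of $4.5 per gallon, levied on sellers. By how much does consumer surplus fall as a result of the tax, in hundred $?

Consumer surplus falls by $333.75 hundred.

Without the tax, 281 − 6p = 3p + 200 gives 9p = 81, so p* = $9 and q* = 227.
With the tax collected from sellers, supply shifts: qs = 3(p − 4.5) + 200.
Solving gives q = 218 with consumers paying $10.5 and sellers receiving $6 (the $4.5 wedge).
ΔCS is the trapezoid between Q = 218 and Q = 227 of height $1.5: ½ · (227 + 218) · 1.5 = $333.75.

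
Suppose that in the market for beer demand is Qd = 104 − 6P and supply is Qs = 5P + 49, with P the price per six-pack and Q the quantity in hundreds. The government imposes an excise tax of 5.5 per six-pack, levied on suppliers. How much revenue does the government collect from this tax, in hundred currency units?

Without the tax, 104 − 6P = 5P + 49 gives 11P = 55, so P* = 5 and Q* = 74.
With the tax collected from suppliers, supply shifts: Qs = 5(P − 5.5) + 49.
New equilibrium: buyers pay 7.5, suppliers receive 2, Q = 59. (Wedge: Pb − Ps = 5.5.)
Revenue = t · Q = 5.5 · 59 = 324.5.

Tax revenue = 324.5 hundred.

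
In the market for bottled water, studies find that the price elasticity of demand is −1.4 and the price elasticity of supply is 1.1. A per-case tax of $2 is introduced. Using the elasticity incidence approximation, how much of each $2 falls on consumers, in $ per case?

Consumers bear ≈ $0.88 per case.

Incidence ratio: consumers' share ≈ εs / (εs + |εd|) = 1.1 / (1.1 + 1.4) = 0.44.
So consumers bear ≈ 0.44 × $2 = $0.88; producers bear $1.12.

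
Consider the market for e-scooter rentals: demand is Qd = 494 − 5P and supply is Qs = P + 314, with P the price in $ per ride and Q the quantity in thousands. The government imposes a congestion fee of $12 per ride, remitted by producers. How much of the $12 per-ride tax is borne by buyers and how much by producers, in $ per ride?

Without the tax, 494 − 5P = P + 314 gives 6P = 180, so P* = $30 and Q* = 344.
With the tax collected from producers, supply shifts: Qs = (P − 12) + 314.
Solving gives Q = 334 with buyers paying $32 and producers receiving $20 (the $12 wedge).
Burden on buyers: $2; on producers: $10. (They sum to $12.)

Buyers bear $2 per ride; producers bear $10 per ride.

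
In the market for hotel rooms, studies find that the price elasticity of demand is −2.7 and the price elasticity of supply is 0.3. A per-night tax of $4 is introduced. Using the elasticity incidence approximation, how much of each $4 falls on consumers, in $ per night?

Incidence ratio: consumers' share ≈ εs / (εs + |εd|) = 0.3 / (0.3 + 2.7) = 0.1.
So consumers bear ≈ 0.1 × $4 = $0.4; producers bear $3.6.

Consumers bear ≈ $0.4 per night.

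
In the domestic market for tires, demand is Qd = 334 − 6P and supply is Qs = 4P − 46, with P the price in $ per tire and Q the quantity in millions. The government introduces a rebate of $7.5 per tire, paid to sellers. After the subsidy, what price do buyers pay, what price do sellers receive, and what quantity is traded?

Buyers pay $35; sellers receive $42.5; quantity = 124.

Before the subsidy: set 334 − 6P = 4P − 46 → P* = $38, Q* = 106.
With a per-unit subsidy paid to sellers, each receives P + 7.5 per unit sold, so supply becomes Qs = 4(P + 7.5) − 46.
New equilibrium: buyers pay $35, sellers receive $42.5, Q = 124. (Wedge: Pb − Ps = −7.5.)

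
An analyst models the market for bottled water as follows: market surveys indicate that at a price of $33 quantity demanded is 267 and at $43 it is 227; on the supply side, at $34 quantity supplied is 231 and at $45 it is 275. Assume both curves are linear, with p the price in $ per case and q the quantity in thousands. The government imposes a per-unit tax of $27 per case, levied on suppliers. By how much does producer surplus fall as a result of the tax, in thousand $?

Producer surplus falls by $2970 thousand.

Demand slope: (227 − 267)/(43 − 33) = -4, so qd = 399 − 4p.
Supply slope: (275 − 231)/(45 − 34) = 4, so qs = 4p + 95.
Before the tax: set 399 − 4p = 4p + 95 → p* = $38, q* = 247.
With the tax collected from suppliers, supply shifts: qs = 4(p − 27) + 95.
New equilibrium: buyers pay $51.5, suppliers receive $24.5, q = 193. (Wedge: pb − ps = 27.)
ΔPS is the trapezoid between Q = 193 and Q = 247 of height $13.5: ½ · (247 + 193) · 13.5 = $2970.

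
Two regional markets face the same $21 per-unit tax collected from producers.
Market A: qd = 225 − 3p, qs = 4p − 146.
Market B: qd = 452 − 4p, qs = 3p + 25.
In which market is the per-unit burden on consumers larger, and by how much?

Market A: pre-tax p* = $53, q* = 66; post-tax q = 30; per-unit burden on consumers = $12.
Market B: pre-tax p* = $61, q* = 208; post-tax q = 172; per-unit burden on consumers = $9.
Difference: $12 vs $9 → market A is larger by $3.

Market A, by $3.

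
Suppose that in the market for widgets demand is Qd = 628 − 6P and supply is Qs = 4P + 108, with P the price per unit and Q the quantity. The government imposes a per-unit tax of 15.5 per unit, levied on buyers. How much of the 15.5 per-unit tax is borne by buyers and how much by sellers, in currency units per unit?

Without the tax, 628 − 6P = 4P + 108 gives 10P = 520, so P* = 52 and Q* = 316.
With the tax collected from buyers, demand (in seller-price terms) shifts: Qd = 628 − 6(P + 15.5).
New equilibrium: buyers pay 58.2, sellers receive 42.7, Q = 278.8. (Wedge: Pb − Ps = 15.5.)
Burden on buyers: 6.2; on sellers: 9.3. (They sum to 15.5.)

Buyers bear 6.2 per unit; sellers bear 9.3 per unit.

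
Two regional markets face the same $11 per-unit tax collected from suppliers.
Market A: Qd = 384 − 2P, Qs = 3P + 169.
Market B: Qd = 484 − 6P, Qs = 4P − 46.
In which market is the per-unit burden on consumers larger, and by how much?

Market A: pre-tax P* = $43, Q* = 298; post-tax Q = 284.8; per-unit burden on consumers = $6.6.
Market B: pre-tax P* = $53, Q* = 166; post-tax Q = 139.6; per-unit burden on consumers = $4.4.
Difference: $6.6 vs $4.4 → market A is larger by $2.2.

Market A, by $2.2.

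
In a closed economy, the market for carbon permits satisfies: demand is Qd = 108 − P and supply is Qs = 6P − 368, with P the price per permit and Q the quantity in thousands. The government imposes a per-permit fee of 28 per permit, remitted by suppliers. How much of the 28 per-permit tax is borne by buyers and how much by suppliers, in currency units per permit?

Without the tax, 108 − P = 6P − 368 gives 7P = 476, so P* = 68 and Q* = 40.
With the tax collected from suppliers, supply shifts: Qs = 6(P − 28) − 368.
Solving gives Q = 16 with buyers paying 92 and suppliers receiving 64 (the 28 wedge).
Burden on buyers: 24; on suppliers: 4. (They sum to 28.)
The less price-elastic side of the market bears the larger share of a per-unit tax.

Buyers bear 24 per permit; suppliers bear 4 per permit.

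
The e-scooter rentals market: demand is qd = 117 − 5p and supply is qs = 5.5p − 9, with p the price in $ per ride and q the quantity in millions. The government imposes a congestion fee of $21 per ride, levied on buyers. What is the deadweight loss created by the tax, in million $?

Without the tax, 117 − 5p = 5.5p − 9 gives 10.5p = 126, so p* = $12 and q* = 57.
With the tax collected from buyers, demand (in seller-price terms) shifts: qd = 117 − 5(p + 21).
New equilibrium: buyers pay $23, suppliers receive $2, q = 2. (Wedge: pb − ps = 21.)
Quantity falls by |ΔQ| = |57 − 2| = 55.
DWL = ½ · t · |ΔQ| = ½ · 21 · 55 = $577.5.

Deadweight loss = $577.5 million.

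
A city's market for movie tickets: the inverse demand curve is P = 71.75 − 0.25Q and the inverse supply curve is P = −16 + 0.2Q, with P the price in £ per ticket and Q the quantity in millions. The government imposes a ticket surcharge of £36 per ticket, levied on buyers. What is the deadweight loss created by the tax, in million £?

Rewrite in direct form: Qd = 287 − 4P and Qs = 5P + 80.
Without the tax, 287 − 4P = 5P + 80 gives 9P = 207, so P* = £23 and Q* = 195.
With the tax collected from buyers, demand (in seller-price terms) shifts: Qd = 287 − 4(P + 36).
New equilibrium: buyers pay £43, producers receive £7, Q = 115. (Wedge: Pb − Ps = 36.)
Quantity falls by |ΔQ| = |195 − 115| = 80.
DWL = ½ · t · |ΔQ| = ½ · 36 · 80 = £1440.

Deadweight loss = £1440 million.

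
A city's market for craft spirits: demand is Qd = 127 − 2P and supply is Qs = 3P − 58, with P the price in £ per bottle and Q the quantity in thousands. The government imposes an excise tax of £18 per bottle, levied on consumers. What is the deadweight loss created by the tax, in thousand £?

Deadweight loss = £194.4 thousand.

Before the tax: set 127 − 2P = 3P − 58 → P* = £37, Q* = 53.
With the tax collected from consumers, demand (in seller-price terms) shifts: Qd = 127 − 2(P + 18).
Solving gives Q = 31.4 with consumers paying £47.8 and sellers receiving £29.8 (the £18 wedge).
Quantity falls by |ΔQ| = |53 − 31.4| = 21.6.
DWL = ½ · t · |ΔQ| = ½ · 18 · 21.6 = £194.4.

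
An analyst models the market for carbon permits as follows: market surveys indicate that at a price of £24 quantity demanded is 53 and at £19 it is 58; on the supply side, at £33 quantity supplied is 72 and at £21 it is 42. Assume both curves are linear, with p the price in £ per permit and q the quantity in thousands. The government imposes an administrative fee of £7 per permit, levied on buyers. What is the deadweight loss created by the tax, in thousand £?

Demand slope: (58 − 53)/(19 − 24) = -1, so qd = 77 − p.
Supply slope: (42 − 72)/(21 − 33) = 2.5, so qs = 2.5p − 10.5.
Before the tax: set 77 − p = 2.5p − 10.5 → p* = £25, q* = 52.
With the tax collected from buyers, demand (in seller-price terms) shifts: qd = 77 − (p + 7).
Solving gives q = 47 with buyers paying £30 and sellers receiving £23 (the £7 wedge).
Quantity falls by |ΔQ| = |52 − 47| = 5.
DWL = ½ · t · |ΔQ| = ½ · 7 · 5 = £17.5.

Deadweight loss = £17.5 thousand.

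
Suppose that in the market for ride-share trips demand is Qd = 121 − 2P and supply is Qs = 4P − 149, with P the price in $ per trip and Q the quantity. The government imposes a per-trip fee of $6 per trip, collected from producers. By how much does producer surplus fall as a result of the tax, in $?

Producer surplus falls by $54.

Before the tax: set 121 − 2P = 4P − 149 → P* = $45, Q* = 31.
With the tax collected from producers, supply shifts: Qs = 4(P − 6) − 149.
Solving gives Q = 23 with buyers paying $49 and producers receiving $43 (the $6 wedge).
ΔPS is the trapezoid between Q = 23 and Q = 31 of height $2: ½ · (31 + 23) · 2 = $54.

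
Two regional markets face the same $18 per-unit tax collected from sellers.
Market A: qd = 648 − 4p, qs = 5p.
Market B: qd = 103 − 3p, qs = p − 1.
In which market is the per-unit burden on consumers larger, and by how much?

Market A: pre-tax p* = $72, q* = 360; post-tax q = 320; per-unit burden on consumers = $10.
Market B: pre-tax p* = $26, q* = 25; post-tax q = 11.5; per-unit burden on consumers = $4.5.
Difference: $10 vs $4.5 → market A is larger by $5.5.

Market A, by $5.5.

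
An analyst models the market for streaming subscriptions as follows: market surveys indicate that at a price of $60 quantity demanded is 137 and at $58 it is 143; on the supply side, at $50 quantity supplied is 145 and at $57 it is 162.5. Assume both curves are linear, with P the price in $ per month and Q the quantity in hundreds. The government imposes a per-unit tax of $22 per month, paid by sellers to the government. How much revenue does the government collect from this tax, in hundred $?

Demand slope: (143 − 137)/(58 − 60) = -3, so Qd = 317 − 3P.
Supply slope: (162.5 − 145)/(57 − 50) = 2.5, so Qs = 2.5P + 20.
Without the tax, 317 − 3P = 2.5P + 20 gives 5.5P = 297, so P* = $54 and Q* = 155.
With the tax collected from sellers, supply shifts: Qs = 2.5(P − 22) + 20.
New equilibrium: consumers pay $64, sellers receive $42, Q = 125. (Wedge: Pb − Ps = 22.)
Revenue = t · Q = 22 · 125 = $2750.

Tax revenue = $2750 hundred.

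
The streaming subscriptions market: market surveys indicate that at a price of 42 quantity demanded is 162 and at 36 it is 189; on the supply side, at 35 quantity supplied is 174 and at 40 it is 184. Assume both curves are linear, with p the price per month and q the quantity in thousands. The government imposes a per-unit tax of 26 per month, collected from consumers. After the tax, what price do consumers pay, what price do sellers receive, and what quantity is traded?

Consumers pay 46; sellers receive 20; quantity = 144.

Demand slope: (189 − 162)/(36 − 42) = -4.5, so qd = 351 − 4.5p.
Supply slope: (184 − 174)/(40 − 35) = 2, so qs = 2p + 104.
Without the tax, 351 − 4.5p = 2p + 104 gives 6.5p = 247, so p* = 38 and q* = 180.
With the tax collected from consumers, demand (in seller-price terms) shifts: qd = 351 − 4.5(p + 26).
Solving gives q = 144 with consumers paying 46 and sellers receiving 20 (the 26 wedge).
The less price-elastic side of the market bears the larger share of a per-unit tax.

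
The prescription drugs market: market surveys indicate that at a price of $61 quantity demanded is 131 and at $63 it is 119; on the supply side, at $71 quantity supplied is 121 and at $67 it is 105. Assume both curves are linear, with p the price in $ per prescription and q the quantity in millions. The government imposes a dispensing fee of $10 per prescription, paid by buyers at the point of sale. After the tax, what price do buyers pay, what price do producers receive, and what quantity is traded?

Buyers pay $70; producers receive $60; quantity = 77.

Demand slope: (119 − 131)/(63 − 61) = -6, so qd = 497 − 6p.
Supply slope: (105 − 121)/(67 − 71) = 4, so qs = 4p − 163.
Without the tax, 497 − 6p = 4p − 163 gives 10p = 660, so p* = $66 and q* = 101.
With the tax collected from buyers, demand (in seller-price terms) shifts: qd = 497 − 6(p + 10).
Solving gives q = 77 with buyers paying $70 and producers receiving $60 (the $10 wedge).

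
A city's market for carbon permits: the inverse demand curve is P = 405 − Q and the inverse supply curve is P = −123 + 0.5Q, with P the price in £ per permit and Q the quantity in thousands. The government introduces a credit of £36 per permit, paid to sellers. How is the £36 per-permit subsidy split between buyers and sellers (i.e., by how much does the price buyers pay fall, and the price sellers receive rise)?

Buyers gain £24 per permit; sellers gain £12 per permit.

Rewrite in direct form: Qd = 405 − P and Qs = 2P + 246.
Without the subsidy, 405 − P = 2P + 246 gives 3P = 159, so P* = £53 and Q* = 352.
With a per-unit subsidy paid to sellers, each receives P + 36 per unit sold, so supply becomes Qs = 2(P + 36) + 246.
New equilibrium: buyers pay £29, sellers receive £65, Q = 376. (Wedge: Pb − Ps = −36.)
Gain to buyers: £24; to sellers: £12. (They sum to £36.)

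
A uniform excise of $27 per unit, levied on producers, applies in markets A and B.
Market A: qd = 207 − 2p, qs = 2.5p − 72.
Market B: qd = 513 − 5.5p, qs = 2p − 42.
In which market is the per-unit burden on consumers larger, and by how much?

Market A, by $7.8.

Market A: pre-tax p* = $62, q* = 83; post-tax q = 53; per-unit burden on consumers = $15.
Market B: pre-tax p* = $74, q* = 106; post-tax q = 66.4; per-unit burden on consumers = $7.2.
Difference: $15 vs $7.2 → market A is larger by $7.8.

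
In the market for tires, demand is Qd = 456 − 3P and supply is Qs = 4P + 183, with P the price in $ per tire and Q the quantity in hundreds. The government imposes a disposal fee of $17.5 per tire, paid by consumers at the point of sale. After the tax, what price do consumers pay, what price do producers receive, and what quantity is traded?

Consumers pay $49; producers receive $31.5; quantity = 309.

Before the tax: set 456 − 3P = 4P + 183 → P* = $39, Q* = 339.
With the tax collected from consumers, demand (in seller-price terms) shifts: Qd = 456 − 3(P + 17.5).
New equilibrium: consumers pay $49, producers receive $31.5, Q = 309. (Wedge: Pb − Ps = 17.5.)
The less price-elastic side of the market bears the larger share of a per-unit tax.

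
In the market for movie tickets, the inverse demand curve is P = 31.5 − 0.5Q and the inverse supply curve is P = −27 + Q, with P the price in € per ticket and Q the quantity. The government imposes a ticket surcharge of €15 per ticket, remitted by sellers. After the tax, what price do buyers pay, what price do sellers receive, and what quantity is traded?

Buyers pay €17; sellers receive €2; quantity = 29.

Rewrite in direct form: Qd = 63 − 2P and Qs = P + 27.
Without the tax, 63 − 2P = P + 27 gives 3P = 36, so P* = €12 and Q* = 39.
With the tax collected from sellers, supply shifts: Qs = (P − 15) + 27.
New equilibrium: buyers pay €17, sellers receive €2, Q = 29. (Wedge: Pb − Ps = 15.)
The less price-elastic side of the market bears the larger share of a per-unit tax.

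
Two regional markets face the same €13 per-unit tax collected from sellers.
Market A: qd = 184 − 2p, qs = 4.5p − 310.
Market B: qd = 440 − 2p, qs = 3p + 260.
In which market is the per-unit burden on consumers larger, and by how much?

Market A: pre-tax p* = €76, q* = 32; post-tax q = 14; per-unit burden on consumers = €9.
Market B: pre-tax p* = €36, q* = 368; post-tax q = 352.4; per-unit burden on consumers = €7.8.
Difference: €9 vs €7.8 → market A is larger by €1.2.

Market A, by €1.2.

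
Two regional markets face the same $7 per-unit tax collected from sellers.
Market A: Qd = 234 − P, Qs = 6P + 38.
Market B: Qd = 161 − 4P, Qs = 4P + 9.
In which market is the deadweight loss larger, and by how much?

Market A: pre-tax P* = $28, Q* = 206; post-tax Q = 200; deadweight loss = $21.
Market B: pre-tax P* = $19, Q* = 85; post-tax Q = 71; deadweight loss = $49.
Difference: $21 vs $49 → market B is larger by $28.

Market B, by $28.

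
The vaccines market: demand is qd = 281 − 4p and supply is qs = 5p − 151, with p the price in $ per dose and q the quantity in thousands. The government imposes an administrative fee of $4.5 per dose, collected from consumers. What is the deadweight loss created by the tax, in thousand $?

Deadweight loss = $22.5 thousand.

Without the tax, 281 − 4p = 5p − 151 gives 9p = 432, so p* = $48 and q* = 89.
With the tax collected from consumers, demand (in seller-price terms) shifts: qd = 281 − 4(p + 4.5).
Solving gives q = 79 with consumers paying $50.5 and suppliers receiving $46 (the $4.5 wedge).
Quantity falls by |ΔQ| = |89 − 79| = 10.
DWL = ½ · t · |ΔQ| = ½ · 4.5 · 10 = $22.5.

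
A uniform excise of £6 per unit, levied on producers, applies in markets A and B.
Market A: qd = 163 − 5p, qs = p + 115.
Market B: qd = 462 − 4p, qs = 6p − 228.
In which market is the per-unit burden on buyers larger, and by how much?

Market A: pre-tax p* = £8, q* = 123; post-tax q = 118; per-unit burden on buyers = £1.
Market B: pre-tax p* = £69, q* = 186; post-tax q = 171.6; per-unit burden on buyers = £3.6.
Difference: £1 vs £3.6 → market B is larger by £2.6.

Market B, by £2.6.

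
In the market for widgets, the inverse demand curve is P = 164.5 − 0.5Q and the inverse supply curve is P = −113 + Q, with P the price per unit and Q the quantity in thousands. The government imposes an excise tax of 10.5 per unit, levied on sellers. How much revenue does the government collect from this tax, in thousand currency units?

Inverting to Q(P) form: Qd = 329 − 2P; Qs = P + 113.
Without the tax, 329 − 2P = P + 113 gives 3P = 216, so P* = 72 and Q* = 185.
With the tax collected from sellers, supply shifts: Qs = (P − 10.5) + 113.
Solving gives Q = 178 with consumers paying 75.5 and sellers receiving 65 (the 10.5 wedge).
Revenue = t · Q = 10.5 · 178 = 1869.

Tax revenue = 1869 thousand.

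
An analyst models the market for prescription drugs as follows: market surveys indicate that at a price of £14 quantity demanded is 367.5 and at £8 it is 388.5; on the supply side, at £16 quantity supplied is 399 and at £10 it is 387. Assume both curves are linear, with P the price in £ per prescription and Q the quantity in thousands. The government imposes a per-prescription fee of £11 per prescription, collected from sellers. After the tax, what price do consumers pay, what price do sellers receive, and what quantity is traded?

Demand slope: (388.5 − 367.5)/(8 − 14) = -3.5, so Qd = 416.5 − 3.5P.
Supply slope: (387 − 399)/(10 − 16) = 2, so Qs = 2P + 367.
Before the tax: set 416.5 − 3.5P = 2P + 367 → P* = £9, Q* = 385.
With the tax collected from sellers, supply shifts: Qs = 2(P − 11) + 367.
Solving gives Q = 371 with consumers paying £13 and sellers receiving £2 (the £11 wedge).

Consumers pay £13; sellers receive £2; quantity = 371.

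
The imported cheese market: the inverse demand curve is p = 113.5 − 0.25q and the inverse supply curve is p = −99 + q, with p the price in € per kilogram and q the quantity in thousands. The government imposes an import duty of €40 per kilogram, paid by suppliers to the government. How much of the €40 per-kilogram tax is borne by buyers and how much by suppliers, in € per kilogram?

Buyers bear €8 per kilogram; suppliers bear €32 per kilogram.

Rewrite in direct form: qd = 454 − 4p and qs = p + 99.
Before the tax: set 454 − 4p = p + 99 → p* = €71, q* = 170.
With the tax collected from suppliers, supply shifts: qs = (p − 40) + 99.
Solving gives q = 138 with buyers paying €79 and suppliers receiving €39 (the €40 wedge).
Burden on buyers: €8; on suppliers: €32. (They sum to €40.)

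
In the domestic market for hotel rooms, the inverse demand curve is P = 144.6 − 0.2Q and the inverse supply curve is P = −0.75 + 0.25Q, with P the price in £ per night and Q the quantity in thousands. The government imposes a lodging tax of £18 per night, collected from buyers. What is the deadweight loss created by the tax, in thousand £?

Deadweight loss = £360 thousand.

Inverting to Q(P) form: Qd = 723 − 5P; Qs = 4P + 3.
Without the tax, 723 − 5P = 4P + 3 gives 9P = 720, so P* = £80 and Q* = 323.
With the tax collected from buyers, demand (in seller-price terms) shifts: Qd = 723 − 5(P + 18).
Solving gives Q = 283 with buyers paying £88 and producers receiving £70 (the £18 wedge).
Quantity falls by |ΔQ| = |323 − 283| = 40.
DWL = ½ · t · |ΔQ| = ½ · 18 · 40 = £360.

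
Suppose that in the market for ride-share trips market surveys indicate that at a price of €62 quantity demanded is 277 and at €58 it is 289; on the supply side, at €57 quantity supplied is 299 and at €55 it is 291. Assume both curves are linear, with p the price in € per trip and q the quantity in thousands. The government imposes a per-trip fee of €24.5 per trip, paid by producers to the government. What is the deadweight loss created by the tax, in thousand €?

Deadweight loss = €514.5 thousand.

Demand slope: (289 − 277)/(58 − 62) = -3, so qd = 463 − 3p.
Supply slope: (291 − 299)/(55 − 57) = 4, so qs = 4p + 71.
Before the tax: set 463 − 3p = 4p + 71 → p* = €56, q* = 295.
With the tax collected from producers, supply shifts: qs = 4(p − 24.5) + 71.
Solving gives q = 253 with consumers paying €70 and producers receiving €45.5 (the €24.5 wedge).
Quantity falls by |ΔQ| = |295 − 253| = 42.
DWL = ½ · t · |ΔQ| = ½ · 24.5 · 42 = €514.5.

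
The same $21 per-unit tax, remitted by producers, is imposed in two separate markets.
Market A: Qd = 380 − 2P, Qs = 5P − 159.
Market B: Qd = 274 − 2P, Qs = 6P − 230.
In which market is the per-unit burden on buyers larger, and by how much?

Market B, by $0.75.

Market A: pre-tax P* = $77, Q* = 226; post-tax Q = 196; per-unit burden on buyers = $15.
Market B: pre-tax P* = $63, Q* = 148; post-tax Q = 116.5; per-unit burden on buyers = $15.75.
Difference: $15 vs $15.75 → market B is larger by $0.75.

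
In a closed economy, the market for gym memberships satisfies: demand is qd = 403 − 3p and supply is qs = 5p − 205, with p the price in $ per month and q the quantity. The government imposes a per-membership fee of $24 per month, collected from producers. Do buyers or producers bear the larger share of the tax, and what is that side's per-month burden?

Buyers bear the larger share: $15 per month.

Without the tax, 403 − 3p = 5p − 205 gives 8p = 608, so p* = $76 and q* = 175.
With the tax collected from producers, supply shifts: qs = 5(p − 24) − 205.
New equilibrium: buyers pay $91, producers receive $67, q = 130. (Wedge: pb − ps = 24.)
Per-month burden: buyers $15, producers $9.
Buyers take the larger share because demand is less price-elastic here (demand slope 3 vs supply slope 5).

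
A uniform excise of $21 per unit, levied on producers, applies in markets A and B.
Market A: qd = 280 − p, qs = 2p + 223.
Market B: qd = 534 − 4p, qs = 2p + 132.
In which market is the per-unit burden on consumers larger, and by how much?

Market A, by $7.

Market A: pre-tax p* = $19, q* = 261; post-tax q = 247; per-unit burden on consumers = $14.
Market B: pre-tax p* = $67, q* = 266; post-tax q = 238; per-unit burden on consumers = $7.
Difference: $14 vs $7 → market A is larger by $7.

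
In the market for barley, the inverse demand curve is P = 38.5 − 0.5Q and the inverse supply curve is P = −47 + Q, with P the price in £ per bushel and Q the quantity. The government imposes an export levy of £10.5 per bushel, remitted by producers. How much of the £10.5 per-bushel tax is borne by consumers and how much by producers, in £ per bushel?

Rewrite in direct form: Qd = 77 − 2P and Qs = P + 47.
Without the tax, 77 − 2P = P + 47 gives 3P = 30, so P* = £10 and Q* = 57.
With the tax collected from producers, supply shifts: Qs = (P − 10.5) + 47.
Solving gives Q = 50 with consumers paying £13.5 and producers receiving £3 (the £10.5 wedge).
Burden on consumers: £3.5; on producers: £7. (They sum to £10.5.)

Consumers bear £3.5 per bushel; producers bear £7 per bushel.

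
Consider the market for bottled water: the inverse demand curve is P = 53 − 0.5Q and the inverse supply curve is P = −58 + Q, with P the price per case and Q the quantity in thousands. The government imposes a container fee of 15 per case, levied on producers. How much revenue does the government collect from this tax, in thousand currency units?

Inverting to Q(P) form: Qd = 106 − 2P; Qs = P + 58.
Before the tax: set 106 − 2P = P + 58 → P* = 16, Q* = 74.
With the tax collected from producers, supply shifts: Qs = (P − 15) + 58.
Solving gives Q = 64 with consumers paying 21 and producers receiving 6 (the 15 wedge).
Revenue = t · Q = 15 · 64 = 960.

Tax revenue = 960 thousand.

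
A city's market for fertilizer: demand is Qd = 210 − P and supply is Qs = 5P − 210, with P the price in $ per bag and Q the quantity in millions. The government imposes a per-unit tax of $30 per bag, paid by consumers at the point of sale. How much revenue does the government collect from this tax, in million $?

Tax revenue = $3450 million.

Without the tax, 210 − P = 5P − 210 gives 6P = 420, so P* = $70 and Q* = 140.
With the tax collected from consumers, demand (in seller-price terms) shifts: Qd = 210 − (P + 30).
Solving gives Q = 115 with consumers paying $95 and suppliers receiving $65 (the $30 wedge).
Revenue = t · Q = 30 · 115 = $3450.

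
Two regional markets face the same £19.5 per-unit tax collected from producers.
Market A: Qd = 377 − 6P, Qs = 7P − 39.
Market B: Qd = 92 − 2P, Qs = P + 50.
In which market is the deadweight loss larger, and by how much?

Market A, by £487.5.

Market A: pre-tax P* = £32, Q* = 185; post-tax Q = 122; deadweight loss = £614.25.
Market B: pre-tax P* = £14, Q* = 64; post-tax Q = 51; deadweight loss = £126.75.
Difference: £614.25 vs £126.75 → market A is larger by £487.5.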